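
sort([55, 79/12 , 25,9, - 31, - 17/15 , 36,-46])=[ - 46, - 31,  -  17/15, 79/12, 9, 25,36,55 ] 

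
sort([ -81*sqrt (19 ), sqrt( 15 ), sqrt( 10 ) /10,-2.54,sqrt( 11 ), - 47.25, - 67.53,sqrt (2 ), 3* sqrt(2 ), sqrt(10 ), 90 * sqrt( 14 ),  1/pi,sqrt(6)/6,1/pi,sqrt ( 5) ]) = [  -  81*sqrt(19), - 67.53, - 47.25,- 2.54, sqrt(10 ) /10,  1/pi, 1/pi, sqrt (6 ) /6, sqrt(2 ), sqrt(5 ),sqrt(10 ),sqrt(11 ), sqrt(15 ), 3*  sqrt( 2), 90*sqrt( 14 ) ] 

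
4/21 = 4/21  =  0.19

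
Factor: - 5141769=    - 3^1*17^1*41^1*  2459^1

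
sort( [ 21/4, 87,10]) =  [21/4, 10, 87]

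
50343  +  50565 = 100908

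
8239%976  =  431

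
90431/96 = 90431/96=941.99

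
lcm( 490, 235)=23030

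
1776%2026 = 1776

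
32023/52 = 32023/52  =  615.83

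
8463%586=259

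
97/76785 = 97/76785 = 0.00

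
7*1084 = 7588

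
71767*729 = 52318143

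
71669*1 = 71669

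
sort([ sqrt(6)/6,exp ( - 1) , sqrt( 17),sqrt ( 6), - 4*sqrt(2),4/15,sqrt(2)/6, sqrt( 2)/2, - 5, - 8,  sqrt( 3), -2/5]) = [ - 8, - 4*sqrt( 2 ),  -  5, - 2/5, sqrt( 2)/6,4/15, exp( - 1),sqrt(6)/6 , sqrt(2)/2, sqrt(3),sqrt( 6 ),sqrt(17 )]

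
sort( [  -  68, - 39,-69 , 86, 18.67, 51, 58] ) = [-69, - 68, - 39, 18.67,51, 58, 86] 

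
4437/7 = 4437/7 = 633.86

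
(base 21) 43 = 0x57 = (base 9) 106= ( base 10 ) 87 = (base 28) 33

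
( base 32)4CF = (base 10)4495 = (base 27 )64d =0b1000110001111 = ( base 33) 447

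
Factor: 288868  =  2^2*257^1*281^1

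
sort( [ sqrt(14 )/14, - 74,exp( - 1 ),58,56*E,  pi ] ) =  [ - 74, sqrt (14)/14,exp ( - 1),pi,58, 56 * E ]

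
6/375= 2/125=0.02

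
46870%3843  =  754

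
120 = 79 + 41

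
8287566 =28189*294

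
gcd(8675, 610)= 5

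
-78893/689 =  - 78893/689 = - 114.50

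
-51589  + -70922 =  - 122511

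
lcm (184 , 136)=3128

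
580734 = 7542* 77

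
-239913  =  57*( - 4209) 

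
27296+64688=91984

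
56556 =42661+13895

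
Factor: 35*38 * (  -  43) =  - 2^1*5^1*7^1*19^1*43^1=- 57190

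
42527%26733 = 15794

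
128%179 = 128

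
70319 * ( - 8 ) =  - 562552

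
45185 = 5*9037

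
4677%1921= 835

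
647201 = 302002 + 345199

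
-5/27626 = -1 + 27621/27626 = -0.00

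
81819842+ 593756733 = 675576575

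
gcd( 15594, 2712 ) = 678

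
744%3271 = 744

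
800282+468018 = 1268300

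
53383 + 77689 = 131072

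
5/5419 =5/5419 = 0.00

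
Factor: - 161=-7^1*23^1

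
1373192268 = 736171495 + 637020773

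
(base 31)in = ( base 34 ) H3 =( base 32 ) i5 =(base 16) 245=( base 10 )581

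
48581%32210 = 16371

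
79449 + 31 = 79480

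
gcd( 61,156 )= 1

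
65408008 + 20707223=86115231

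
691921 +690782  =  1382703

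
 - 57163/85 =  - 673 + 42/85= - 672.51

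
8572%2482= 1126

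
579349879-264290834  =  315059045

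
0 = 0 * 4415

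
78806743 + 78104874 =156911617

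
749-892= -143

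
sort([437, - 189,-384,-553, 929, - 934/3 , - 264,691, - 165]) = [ - 553, - 384,-934/3,-264,-189, - 165,437,691,929] 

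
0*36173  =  0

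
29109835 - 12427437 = 16682398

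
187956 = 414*454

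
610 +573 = 1183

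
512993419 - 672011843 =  - 159018424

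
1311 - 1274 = 37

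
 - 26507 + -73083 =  - 99590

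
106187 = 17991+88196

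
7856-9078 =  - 1222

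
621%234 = 153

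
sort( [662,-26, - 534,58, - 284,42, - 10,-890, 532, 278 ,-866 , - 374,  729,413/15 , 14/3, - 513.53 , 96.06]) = [ - 890,- 866,  -  534, - 513.53, - 374, - 284,  -  26,  -  10,14/3,413/15,42, 58,96.06,278, 532,662,729]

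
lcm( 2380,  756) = 64260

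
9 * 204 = 1836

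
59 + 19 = 78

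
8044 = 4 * 2011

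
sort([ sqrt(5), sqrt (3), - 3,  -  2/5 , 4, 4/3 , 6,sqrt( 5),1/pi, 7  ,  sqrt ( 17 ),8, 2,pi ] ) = [ -3, - 2/5,1/pi,4/3,sqrt(3 ),2,sqrt( 5),sqrt (5),pi,4,sqrt(17), 6, 7,8 ] 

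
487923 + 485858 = 973781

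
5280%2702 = 2578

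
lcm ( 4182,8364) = 8364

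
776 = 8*97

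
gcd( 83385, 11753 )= 1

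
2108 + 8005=10113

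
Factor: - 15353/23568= - 2^(-4 )*3^( - 1)*13^1 * 491^( - 1 ) * 1181^1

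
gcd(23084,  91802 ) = 2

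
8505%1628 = 365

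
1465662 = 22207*66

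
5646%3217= 2429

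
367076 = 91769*4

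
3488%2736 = 752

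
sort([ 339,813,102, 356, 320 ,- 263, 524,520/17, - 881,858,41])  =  [ - 881,-263 , 520/17 , 41,102, 320, 339, 356,  524, 813, 858] 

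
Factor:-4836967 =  - 4836967^1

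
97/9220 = 97/9220 =0.01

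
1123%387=349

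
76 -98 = - 22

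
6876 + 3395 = 10271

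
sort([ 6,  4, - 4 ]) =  [ - 4, 4,  6 ] 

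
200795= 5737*35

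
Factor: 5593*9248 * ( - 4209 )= - 217706585376 = -2^5*3^1*7^1*17^3*23^1*47^1 *61^1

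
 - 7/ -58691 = 7/58691 = 0.00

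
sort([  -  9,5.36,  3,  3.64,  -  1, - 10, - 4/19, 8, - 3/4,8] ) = [ - 10, - 9, - 1, - 3/4, - 4/19, 3,3.64,5.36,  8,  8] 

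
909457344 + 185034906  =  1094492250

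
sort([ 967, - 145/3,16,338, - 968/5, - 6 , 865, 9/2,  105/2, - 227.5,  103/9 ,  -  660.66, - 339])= [ - 660.66 , - 339, - 227.5  , - 968/5 , -145/3, - 6, 9/2 , 103/9, 16 , 105/2,338,865,967]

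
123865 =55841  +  68024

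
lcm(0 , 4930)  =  0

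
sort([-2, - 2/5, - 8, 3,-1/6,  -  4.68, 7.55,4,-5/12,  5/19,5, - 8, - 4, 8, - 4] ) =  [-8, - 8, - 4.68, - 4, - 4,-2 , -5/12, - 2/5, - 1/6 , 5/19, 3,4,5,7.55, 8]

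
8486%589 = 240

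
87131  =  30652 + 56479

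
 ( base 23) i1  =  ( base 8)637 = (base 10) 415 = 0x19f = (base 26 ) FP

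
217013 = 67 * 3239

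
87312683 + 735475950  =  822788633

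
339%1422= 339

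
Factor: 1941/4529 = 3/7  =  3^1*7^( - 1 ) 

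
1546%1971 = 1546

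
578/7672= 289/3836 =0.08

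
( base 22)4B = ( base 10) 99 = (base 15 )69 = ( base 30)39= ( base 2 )1100011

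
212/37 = 5+27/37 = 5.73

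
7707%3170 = 1367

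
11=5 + 6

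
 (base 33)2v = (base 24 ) 41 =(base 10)97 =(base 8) 141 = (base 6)241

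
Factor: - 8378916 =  - 2^2*3^1 * 7^1*13^1*7673^1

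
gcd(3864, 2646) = 42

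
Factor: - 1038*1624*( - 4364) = 2^6*3^1*7^1*29^1*173^1*1091^1 = 7356447168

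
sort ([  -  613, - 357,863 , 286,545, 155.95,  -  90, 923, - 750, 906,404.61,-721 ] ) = [-750 , - 721,-613, - 357, - 90,  155.95,  286, 404.61,545,863,906, 923]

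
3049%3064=3049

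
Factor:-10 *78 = - 780=- 2^2*3^1*5^1*13^1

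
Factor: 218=2^1*109^1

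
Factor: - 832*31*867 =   -  22361664  =  - 2^6*3^1*13^1*17^2*31^1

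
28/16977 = 28/16977  =  0.00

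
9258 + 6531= 15789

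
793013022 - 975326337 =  - 182313315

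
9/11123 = 9/11123 = 0.00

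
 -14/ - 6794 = 7/3397 = 0.00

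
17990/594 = 8995/297 = 30.29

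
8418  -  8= 8410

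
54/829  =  54/829 = 0.07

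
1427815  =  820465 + 607350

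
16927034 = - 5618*(- 3013) 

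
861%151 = 106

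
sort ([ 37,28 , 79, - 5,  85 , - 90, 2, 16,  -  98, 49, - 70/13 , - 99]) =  [ - 99, - 98,  -  90, - 70/13 , - 5, 2, 16,28, 37, 49, 79, 85]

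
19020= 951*20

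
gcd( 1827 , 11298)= 21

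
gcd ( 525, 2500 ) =25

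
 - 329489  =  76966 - 406455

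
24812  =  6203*4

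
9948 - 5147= 4801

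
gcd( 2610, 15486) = 174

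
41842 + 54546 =96388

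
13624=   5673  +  7951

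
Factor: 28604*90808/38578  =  2^4*7151^1*11351^1*19289^(-1)= 1298736016/19289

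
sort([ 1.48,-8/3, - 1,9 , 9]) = [ -8/3,  -  1 , 1.48,9,  9 ]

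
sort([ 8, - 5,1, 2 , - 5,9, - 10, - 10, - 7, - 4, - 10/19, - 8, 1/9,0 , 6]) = [ - 10,  -  10, - 8, - 7, - 5, - 5, - 4, - 10/19,0, 1/9, 1, 2,6, 8,9]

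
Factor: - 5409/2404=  - 2^( - 2 )*3^2 = -9/4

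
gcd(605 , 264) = 11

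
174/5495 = 174/5495 = 0.03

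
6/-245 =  - 1+239/245 = - 0.02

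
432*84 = 36288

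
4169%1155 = 704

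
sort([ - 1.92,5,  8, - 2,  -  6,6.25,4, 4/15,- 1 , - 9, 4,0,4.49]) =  [  -  9, - 6 , - 2 ,  -  1.92, - 1, 0, 4/15, 4, 4, 4.49, 5, 6.25, 8 ]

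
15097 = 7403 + 7694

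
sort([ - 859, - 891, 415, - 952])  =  [ - 952, - 891,-859, 415 ]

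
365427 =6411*57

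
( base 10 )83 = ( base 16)53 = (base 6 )215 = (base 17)4f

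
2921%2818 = 103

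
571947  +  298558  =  870505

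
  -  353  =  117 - 470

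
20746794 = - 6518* ( - 3183) 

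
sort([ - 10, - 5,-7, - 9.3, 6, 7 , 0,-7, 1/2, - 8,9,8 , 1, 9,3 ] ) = [ - 10,  -  9.3, - 8, - 7, - 7, - 5,  0,1/2,1 , 3,  6,7, 8,9, 9] 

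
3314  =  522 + 2792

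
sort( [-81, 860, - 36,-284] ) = [-284, - 81, - 36, 860]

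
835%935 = 835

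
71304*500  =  35652000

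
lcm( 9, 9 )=9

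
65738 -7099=58639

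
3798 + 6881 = 10679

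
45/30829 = 45/30829 = 0.00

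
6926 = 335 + 6591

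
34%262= 34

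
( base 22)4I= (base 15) 71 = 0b1101010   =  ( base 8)152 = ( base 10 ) 106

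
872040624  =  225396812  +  646643812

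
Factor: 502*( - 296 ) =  - 2^4*37^1*251^1 = - 148592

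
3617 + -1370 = 2247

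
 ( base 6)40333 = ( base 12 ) 30a9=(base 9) 7253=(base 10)5313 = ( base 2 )1010011000001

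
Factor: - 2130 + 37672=2^1*13^1*1367^1 =35542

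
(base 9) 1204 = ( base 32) RV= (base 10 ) 895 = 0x37f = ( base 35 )pk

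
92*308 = 28336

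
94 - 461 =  - 367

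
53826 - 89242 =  - 35416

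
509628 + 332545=842173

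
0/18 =0 = 0.00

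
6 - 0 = 6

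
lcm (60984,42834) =3598056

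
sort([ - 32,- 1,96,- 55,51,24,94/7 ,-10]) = [  -  55, - 32 ,- 10, -1,94/7,24,51,96 ]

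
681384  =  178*3828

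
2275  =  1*2275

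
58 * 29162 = 1691396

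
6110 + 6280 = 12390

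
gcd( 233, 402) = 1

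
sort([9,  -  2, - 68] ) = [-68,-2, 9]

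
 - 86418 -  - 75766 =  - 10652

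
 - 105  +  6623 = 6518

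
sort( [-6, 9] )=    [ - 6, 9] 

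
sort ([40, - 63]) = [-63, 40 ] 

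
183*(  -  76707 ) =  - 14037381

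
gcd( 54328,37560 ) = 8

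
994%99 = 4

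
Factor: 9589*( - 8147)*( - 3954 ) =2^1*3^1*43^1 * 223^1*659^1*8147^1 = 308892739182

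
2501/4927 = 2501/4927 = 0.51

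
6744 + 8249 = 14993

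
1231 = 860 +371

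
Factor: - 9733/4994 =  - 2^( -1)*11^( - 1)  *227^(-1)*  9733^1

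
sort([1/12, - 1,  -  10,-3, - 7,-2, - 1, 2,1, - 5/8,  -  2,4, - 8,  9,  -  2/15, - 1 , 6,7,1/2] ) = [-10, - 8,  -  7, -3, - 2,  -  2,-1, - 1 , -1, - 5/8, - 2/15, 1/12,1/2,  1,2,  4,6,7, 9]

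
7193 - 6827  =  366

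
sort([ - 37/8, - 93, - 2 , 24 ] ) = [  -  93,  -  37/8, - 2 , 24 ]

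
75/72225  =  1/963=0.00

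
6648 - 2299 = 4349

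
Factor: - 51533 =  - 29^1*1777^1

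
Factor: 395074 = 2^1*251^1*787^1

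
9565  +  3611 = 13176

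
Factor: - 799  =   -17^1 * 47^1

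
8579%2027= 471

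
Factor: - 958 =-2^1 * 479^1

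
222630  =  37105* 6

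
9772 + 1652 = 11424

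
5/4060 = 1/812  =  0.00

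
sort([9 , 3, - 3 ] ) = [ - 3,3,  9]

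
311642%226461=85181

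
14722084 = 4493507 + 10228577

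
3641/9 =404+5/9  =  404.56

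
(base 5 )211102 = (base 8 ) 15563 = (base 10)7027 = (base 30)7O7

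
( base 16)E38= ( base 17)ca2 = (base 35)2y0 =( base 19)A1B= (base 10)3640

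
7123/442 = 419/26= 16.12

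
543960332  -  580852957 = -36892625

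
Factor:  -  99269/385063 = - 7^(-1)*53^1*1873^1*55009^( - 1)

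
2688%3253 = 2688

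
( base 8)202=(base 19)6G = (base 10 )130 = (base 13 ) A0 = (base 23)5f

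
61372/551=61372/551 =111.38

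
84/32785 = 84/32785= 0.00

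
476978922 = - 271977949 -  - 748956871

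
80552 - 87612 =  - 7060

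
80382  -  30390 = 49992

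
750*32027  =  24020250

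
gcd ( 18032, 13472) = 16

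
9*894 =8046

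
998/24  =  499/12= 41.58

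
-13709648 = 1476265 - 15185913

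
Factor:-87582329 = -87582329^1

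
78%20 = 18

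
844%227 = 163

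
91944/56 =1641  +  6/7 = 1641.86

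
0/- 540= 0/1 = - 0.00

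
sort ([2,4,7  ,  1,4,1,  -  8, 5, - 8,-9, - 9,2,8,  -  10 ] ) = [ - 10,  -  9, - 9, - 8,  -  8, 1,1, 2,2, 4,4, 5,7, 8]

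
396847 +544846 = 941693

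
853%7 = 6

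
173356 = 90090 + 83266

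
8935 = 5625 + 3310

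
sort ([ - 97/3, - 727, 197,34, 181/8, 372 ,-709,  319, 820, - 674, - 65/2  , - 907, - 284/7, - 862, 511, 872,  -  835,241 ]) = [ - 907, - 862, - 835, - 727,- 709,-674,  -  284/7, - 65/2,  -  97/3  ,  181/8, 34 , 197, 241 , 319, 372,511, 820, 872 ]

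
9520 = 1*9520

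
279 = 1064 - 785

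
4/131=4/131 = 0.03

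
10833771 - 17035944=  - 6202173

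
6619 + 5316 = 11935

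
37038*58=2148204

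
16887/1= 16887 = 16887.00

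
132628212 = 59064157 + 73564055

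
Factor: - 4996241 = -47^1 * 106303^1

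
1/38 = 1/38=0.03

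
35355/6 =11785/2= 5892.50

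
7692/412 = 1923/103 = 18.67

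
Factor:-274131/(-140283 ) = 3^1*71^1*109^ (  -  1)  =  213/109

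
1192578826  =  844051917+348526909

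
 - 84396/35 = - 2412 + 24/35= -2411.31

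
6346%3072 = 202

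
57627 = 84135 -26508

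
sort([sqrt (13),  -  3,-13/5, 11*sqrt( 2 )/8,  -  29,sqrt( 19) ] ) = [  -  29, - 3 ,-13/5,  11*sqrt( 2) /8,sqrt( 13), sqrt(19)] 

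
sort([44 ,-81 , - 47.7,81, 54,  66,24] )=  [-81 , - 47.7,  24,44,54,  66,81] 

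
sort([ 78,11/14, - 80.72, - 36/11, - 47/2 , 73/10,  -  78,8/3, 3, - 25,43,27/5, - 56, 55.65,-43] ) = [ - 80.72, - 78, - 56,  -  43,-25,  -  47/2 ,-36/11,11/14,8/3,3 , 27/5,  73/10,43,55.65, 78]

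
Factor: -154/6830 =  - 5^(  -  1 )*7^1*11^1*683^( - 1) = - 77/3415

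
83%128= 83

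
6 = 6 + 0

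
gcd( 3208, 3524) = 4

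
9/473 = 9/473 = 0.02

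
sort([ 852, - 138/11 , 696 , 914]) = [  -  138/11,696,852,914]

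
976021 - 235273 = 740748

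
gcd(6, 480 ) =6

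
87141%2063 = 495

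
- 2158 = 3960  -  6118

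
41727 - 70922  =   - 29195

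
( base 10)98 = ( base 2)1100010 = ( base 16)62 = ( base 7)200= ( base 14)70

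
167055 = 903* 185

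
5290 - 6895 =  - 1605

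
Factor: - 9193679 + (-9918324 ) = -1289^1*14827^1 = -19112003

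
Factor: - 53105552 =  - 2^4*17^1 * 195241^1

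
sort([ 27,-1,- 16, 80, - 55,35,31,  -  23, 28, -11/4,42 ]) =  [ - 55,- 23,-16, - 11/4, - 1, 27,28, 31, 35, 42,80 ]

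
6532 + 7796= 14328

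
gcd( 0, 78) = 78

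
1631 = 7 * 233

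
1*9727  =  9727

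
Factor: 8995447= 8995447^1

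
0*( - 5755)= 0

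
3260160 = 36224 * 90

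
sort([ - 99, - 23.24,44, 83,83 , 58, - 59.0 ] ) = [ - 99, - 59.0, - 23.24,44, 58,83,83 ]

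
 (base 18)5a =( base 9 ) 121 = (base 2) 1100100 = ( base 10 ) 100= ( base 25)40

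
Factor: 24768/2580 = 48/5=2^4*3^1*5^( - 1) 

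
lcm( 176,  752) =8272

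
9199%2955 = 334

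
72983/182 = 72983/182 =401.01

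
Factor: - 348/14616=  - 1/42 = - 2^( - 1)*3^( - 1 )*7^( -1)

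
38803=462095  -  423292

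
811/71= 811/71= 11.42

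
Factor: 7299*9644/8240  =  17597889/2060 = 2^( -2) * 3^2*5^(-1 )*103^(-1)*811^1*2411^1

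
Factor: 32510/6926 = 16255/3463 = 5^1*3251^1 *3463^ (-1) 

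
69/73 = 69/73 = 0.95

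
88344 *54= 4770576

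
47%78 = 47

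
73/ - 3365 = -1 + 3292/3365 = -0.02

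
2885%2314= 571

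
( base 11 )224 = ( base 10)268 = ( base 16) 10C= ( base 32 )8c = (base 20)d8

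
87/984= 29/328 =0.09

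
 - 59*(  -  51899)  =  3062041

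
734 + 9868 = 10602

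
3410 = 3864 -454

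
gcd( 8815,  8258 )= 1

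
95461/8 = 95461/8= 11932.62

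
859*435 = 373665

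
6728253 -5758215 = 970038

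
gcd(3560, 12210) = 10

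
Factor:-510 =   -  2^1*3^1*5^1*17^1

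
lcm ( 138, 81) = 3726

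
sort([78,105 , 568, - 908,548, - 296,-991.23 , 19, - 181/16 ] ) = [ - 991.23, - 908, - 296, - 181/16,19,  78,105,548,568 ] 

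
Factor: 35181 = 3^3*1303^1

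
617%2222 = 617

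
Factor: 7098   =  2^1*3^1*7^1*13^2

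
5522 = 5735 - 213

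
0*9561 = 0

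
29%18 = 11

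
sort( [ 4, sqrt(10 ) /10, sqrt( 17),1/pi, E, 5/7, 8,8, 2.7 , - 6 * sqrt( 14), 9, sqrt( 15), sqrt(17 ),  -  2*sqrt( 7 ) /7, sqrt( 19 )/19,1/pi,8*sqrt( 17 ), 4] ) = [ - 6*sqrt ( 14), - 2*sqrt(7 )/7,sqrt( 19)/19 , sqrt( 10)/10,1/pi, 1/pi, 5/7, 2.7, E, sqrt ( 15 ),4,4, sqrt( 17 ) , sqrt(  17 ), 8,  8,9, 8 * sqrt(17) ] 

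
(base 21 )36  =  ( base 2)1000101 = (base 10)69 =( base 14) 4d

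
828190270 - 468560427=359629843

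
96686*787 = 76091882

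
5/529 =5/529 = 0.01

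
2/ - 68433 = - 1 + 68431/68433= - 0.00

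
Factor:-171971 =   -  23^1*7477^1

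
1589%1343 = 246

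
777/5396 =777/5396=0.14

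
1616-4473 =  - 2857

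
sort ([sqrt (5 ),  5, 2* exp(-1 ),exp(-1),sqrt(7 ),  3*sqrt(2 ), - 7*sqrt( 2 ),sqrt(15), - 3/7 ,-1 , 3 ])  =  [ - 7*sqrt(2 ), - 1, - 3/7, exp( - 1 ),  2 * exp( - 1 ), sqrt(5),sqrt( 7),3, sqrt(15 ), 3*sqrt( 2 ),5 ] 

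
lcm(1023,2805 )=86955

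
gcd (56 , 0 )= 56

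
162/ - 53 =  -  162/53 =-3.06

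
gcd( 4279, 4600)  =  1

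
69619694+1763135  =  71382829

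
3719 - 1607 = 2112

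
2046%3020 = 2046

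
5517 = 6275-758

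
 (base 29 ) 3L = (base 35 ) 33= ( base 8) 154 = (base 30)3I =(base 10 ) 108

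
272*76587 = 20831664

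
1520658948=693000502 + 827658446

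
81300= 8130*10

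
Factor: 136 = 2^3 * 17^1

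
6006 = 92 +5914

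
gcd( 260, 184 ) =4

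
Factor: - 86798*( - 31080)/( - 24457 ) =-2^4 * 3^1*5^1*7^1*661^(  -  1)*43399^1 = -  72910320/661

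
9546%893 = 616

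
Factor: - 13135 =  - 5^1*37^1*71^1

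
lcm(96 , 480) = 480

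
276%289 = 276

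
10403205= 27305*381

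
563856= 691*816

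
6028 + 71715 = 77743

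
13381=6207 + 7174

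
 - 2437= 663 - 3100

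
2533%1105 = 323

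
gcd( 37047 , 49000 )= 1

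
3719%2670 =1049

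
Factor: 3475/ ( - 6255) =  - 3^( - 2)*5^1 = - 5/9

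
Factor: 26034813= 3^2*7^1*413251^1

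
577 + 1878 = 2455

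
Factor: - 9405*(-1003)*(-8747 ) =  - 3^2*5^1*11^1 * 17^1*19^1*59^1*8747^1 = - 82512331605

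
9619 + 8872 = 18491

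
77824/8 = 9728=9728.00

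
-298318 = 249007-547325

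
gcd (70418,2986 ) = 2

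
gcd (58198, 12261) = 1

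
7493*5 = 37465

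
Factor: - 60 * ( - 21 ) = 1260= 2^2*3^2* 5^1*7^1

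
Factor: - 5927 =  - 5927^1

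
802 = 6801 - 5999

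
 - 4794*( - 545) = 2612730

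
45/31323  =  15/10441 = 0.00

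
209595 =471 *445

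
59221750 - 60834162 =  -  1612412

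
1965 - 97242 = - 95277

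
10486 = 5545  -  -4941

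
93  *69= 6417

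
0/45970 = 0 = 0.00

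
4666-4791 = -125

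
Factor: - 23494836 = -2^2*3^1 *1957903^1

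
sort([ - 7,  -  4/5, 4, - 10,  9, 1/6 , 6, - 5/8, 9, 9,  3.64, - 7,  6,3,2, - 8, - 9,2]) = [ - 10, - 9,  -  8 , - 7, - 7, - 4/5, - 5/8, 1/6,2,  2,3, 3.64, 4 , 6,  6,9  ,  9 , 9]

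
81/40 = 81/40=2.02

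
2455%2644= 2455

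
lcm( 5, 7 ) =35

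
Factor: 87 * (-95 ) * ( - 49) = 404985 = 3^1*5^1*7^2*19^1*29^1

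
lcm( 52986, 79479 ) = 158958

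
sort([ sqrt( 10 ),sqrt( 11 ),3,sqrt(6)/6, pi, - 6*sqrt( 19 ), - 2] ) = [  -  6*sqrt( 19 ),  -  2, sqrt( 6)/6,3, pi,sqrt (10 ), sqrt( 11 )]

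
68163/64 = 1065+3/64 = 1065.05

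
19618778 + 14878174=34496952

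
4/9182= 2/4591 = 0.00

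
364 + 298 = 662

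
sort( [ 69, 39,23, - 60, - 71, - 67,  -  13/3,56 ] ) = [  -  71,  -  67,-60, - 13/3,  23, 39,56,69] 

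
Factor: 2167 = 11^1*197^1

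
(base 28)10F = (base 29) RG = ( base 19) 241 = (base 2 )1100011111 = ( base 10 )799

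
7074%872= 98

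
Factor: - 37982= -2^1*7^1*2713^1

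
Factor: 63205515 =3^5*5^1 * 52021^1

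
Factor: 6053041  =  6053041^1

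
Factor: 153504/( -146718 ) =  - 2^4*3^( - 1)*11^ ( - 1)*19^( - 1)*41^1  =  - 656/627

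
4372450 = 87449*50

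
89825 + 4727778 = 4817603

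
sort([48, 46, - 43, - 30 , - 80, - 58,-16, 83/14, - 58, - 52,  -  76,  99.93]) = [- 80, - 76, - 58, - 58, - 52, - 43,-30, - 16, 83/14 , 46, 48, 99.93] 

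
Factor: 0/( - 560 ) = 0^1 = 0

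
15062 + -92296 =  - 77234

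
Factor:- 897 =-3^1*13^1*23^1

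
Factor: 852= 2^2 * 3^1*71^1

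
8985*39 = 350415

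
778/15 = 778/15 = 51.87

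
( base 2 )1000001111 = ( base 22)11L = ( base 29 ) i5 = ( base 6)2235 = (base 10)527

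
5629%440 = 349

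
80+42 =122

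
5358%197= 39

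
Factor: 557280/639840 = 27/31  =  3^3 *31^(-1)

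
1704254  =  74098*23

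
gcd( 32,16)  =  16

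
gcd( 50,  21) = 1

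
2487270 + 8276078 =10763348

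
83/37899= 83/37899 =0.00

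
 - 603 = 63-666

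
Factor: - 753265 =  - 5^1*79^1*1907^1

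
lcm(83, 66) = 5478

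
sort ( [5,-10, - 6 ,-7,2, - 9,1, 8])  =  [  -  10 ,  -  9, - 7, - 6,1,  2,  5,8]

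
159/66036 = 53/22012 = 0.00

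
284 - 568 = - 284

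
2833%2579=254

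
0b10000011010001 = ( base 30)9A1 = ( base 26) cb3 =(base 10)8401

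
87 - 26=61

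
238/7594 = 119/3797  =  0.03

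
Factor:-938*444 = -2^3 * 3^1*7^1*37^1*67^1 =- 416472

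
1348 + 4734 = 6082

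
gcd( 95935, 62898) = 1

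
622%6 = 4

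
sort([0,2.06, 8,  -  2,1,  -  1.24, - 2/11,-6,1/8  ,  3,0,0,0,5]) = [  -  6,  -  2, - 1.24 ,  -  2/11, 0, 0, 0,0,1/8,1,2.06,3,5, 8 ] 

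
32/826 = 16/413 = 0.04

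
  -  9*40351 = -363159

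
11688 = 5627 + 6061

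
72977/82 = 72977/82 = 889.96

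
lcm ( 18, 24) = 72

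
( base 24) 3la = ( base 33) 21V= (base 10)2242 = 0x8C2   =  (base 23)45B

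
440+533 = 973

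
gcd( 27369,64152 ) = 9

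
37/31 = 1 + 6/31 = 1.19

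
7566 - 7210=356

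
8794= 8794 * 1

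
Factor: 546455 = 5^1 * 7^1*13^1*1201^1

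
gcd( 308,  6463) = 1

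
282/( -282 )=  - 1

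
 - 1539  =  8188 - 9727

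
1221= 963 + 258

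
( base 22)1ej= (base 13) 4A5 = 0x32b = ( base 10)811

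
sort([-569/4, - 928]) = [-928, - 569/4 ]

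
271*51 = 13821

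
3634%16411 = 3634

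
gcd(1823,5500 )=1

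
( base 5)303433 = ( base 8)23214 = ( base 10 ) 9868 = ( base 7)40525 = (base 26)efe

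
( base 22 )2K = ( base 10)64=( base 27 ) 2a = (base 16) 40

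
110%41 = 28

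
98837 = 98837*1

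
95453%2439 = 332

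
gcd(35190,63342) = 7038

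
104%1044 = 104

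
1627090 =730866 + 896224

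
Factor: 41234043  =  3^1*691^1 * 19891^1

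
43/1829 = 43/1829 =0.02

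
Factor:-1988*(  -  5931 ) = 2^2*3^2 * 7^1*71^1*659^1 = 11790828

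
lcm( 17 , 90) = 1530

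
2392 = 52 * 46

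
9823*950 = 9331850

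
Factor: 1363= 29^1*47^1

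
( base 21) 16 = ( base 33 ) r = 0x1b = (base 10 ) 27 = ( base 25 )12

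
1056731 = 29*36439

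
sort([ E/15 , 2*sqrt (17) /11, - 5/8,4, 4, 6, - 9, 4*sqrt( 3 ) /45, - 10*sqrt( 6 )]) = [ - 10*sqrt(6 ),  -  9,- 5/8, 4 * sqrt(3 )/45,E/15, 2*sqrt( 17) /11, 4,4, 6] 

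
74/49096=37/24548 = 0.00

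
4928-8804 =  - 3876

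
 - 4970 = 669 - 5639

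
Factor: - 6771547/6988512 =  - 2^( - 5 )*3^( - 1 )* 31^1*72797^( - 1)*218437^1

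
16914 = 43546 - 26632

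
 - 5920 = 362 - 6282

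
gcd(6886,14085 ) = 313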